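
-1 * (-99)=99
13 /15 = 0.87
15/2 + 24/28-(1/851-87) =1136071/11914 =95.36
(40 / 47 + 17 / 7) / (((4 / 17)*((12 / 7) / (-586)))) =-5374499 / 1128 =-4764.63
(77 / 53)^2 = 5929 / 2809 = 2.11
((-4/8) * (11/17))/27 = -11/918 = -0.01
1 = 1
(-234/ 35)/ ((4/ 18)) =-1053/ 35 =-30.09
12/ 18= 2/ 3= 0.67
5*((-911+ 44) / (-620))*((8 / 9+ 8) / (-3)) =-5780 / 279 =-20.72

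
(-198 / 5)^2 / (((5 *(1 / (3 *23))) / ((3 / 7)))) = 8115228 / 875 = 9274.55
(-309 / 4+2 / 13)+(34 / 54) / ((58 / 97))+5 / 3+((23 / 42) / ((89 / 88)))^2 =-74.08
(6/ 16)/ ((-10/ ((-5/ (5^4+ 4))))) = 3/ 10064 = 0.00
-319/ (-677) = 319/ 677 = 0.47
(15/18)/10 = 1/12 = 0.08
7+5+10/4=29/2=14.50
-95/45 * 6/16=-19/24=-0.79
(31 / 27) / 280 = 31 / 7560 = 0.00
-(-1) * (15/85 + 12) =207/17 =12.18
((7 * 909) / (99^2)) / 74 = 707 / 80586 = 0.01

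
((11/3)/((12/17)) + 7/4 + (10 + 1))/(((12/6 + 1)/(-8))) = -1292/27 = -47.85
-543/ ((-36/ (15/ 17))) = 905/ 68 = 13.31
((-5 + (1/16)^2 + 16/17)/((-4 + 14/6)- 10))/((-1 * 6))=-2521/43520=-0.06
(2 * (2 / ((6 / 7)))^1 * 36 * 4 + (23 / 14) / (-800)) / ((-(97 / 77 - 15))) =82790147 / 1692800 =48.91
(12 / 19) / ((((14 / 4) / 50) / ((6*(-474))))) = -3412800 / 133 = -25660.15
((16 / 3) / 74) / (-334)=-4 / 18537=-0.00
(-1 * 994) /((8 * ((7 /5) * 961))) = -355 /3844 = -0.09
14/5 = 2.80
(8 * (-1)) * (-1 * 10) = 80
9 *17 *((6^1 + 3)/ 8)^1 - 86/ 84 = 28745/ 168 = 171.10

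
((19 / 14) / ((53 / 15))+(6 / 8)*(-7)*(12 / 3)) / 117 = -5099 / 28938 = -0.18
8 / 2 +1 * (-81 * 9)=-725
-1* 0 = 0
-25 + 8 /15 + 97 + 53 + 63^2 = 61418 /15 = 4094.53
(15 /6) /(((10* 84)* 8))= 1 /2688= 0.00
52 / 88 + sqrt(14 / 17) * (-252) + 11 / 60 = 511 / 660 - 252 * sqrt(238) / 17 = -227.91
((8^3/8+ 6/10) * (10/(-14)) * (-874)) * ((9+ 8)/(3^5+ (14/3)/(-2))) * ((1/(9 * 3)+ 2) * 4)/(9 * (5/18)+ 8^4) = 2924680/516411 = 5.66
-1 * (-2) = 2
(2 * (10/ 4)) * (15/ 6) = 25/ 2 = 12.50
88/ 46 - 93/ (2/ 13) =-602.59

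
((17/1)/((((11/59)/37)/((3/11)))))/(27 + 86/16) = 24072/847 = 28.42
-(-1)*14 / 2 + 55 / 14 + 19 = 419 / 14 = 29.93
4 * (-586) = -2344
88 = 88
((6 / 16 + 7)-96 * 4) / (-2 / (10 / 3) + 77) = -15065 / 3056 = -4.93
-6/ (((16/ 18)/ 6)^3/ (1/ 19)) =-97.12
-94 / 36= -47 / 18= -2.61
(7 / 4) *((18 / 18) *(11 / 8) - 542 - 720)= -70595 / 32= -2206.09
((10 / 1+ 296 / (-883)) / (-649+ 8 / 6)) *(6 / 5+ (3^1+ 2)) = -793662 / 8578345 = -0.09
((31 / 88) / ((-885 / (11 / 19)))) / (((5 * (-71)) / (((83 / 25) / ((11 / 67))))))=172391 / 13132515000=0.00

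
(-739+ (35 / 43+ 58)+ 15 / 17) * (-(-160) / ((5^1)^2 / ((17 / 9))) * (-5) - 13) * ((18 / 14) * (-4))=-1312933724 / 5117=-256582.71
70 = 70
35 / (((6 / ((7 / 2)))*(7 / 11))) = 385 / 12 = 32.08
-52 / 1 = -52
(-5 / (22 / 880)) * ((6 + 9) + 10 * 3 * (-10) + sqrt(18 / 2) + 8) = 54800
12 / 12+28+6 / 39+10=509 / 13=39.15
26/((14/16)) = 208/7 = 29.71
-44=-44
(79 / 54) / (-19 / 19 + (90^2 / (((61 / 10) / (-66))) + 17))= -4819 / 288631296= -0.00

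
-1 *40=-40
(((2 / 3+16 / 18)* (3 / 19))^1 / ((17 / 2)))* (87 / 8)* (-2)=-203 / 323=-0.63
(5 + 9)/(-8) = -7/4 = -1.75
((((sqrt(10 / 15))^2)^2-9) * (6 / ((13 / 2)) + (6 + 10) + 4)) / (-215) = 20944 / 25155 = 0.83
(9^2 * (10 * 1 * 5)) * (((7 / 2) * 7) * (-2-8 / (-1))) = 595350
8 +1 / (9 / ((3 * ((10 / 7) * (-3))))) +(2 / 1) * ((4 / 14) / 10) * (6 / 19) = 626 / 95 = 6.59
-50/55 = -10/11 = -0.91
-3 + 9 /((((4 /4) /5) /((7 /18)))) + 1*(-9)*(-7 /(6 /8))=197 /2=98.50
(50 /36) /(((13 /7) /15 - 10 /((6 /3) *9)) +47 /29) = 25375 /21722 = 1.17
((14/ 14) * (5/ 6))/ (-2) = -5/ 12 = -0.42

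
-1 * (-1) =1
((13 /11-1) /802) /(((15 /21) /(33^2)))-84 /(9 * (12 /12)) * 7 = -390901 /6015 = -64.99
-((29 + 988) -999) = -18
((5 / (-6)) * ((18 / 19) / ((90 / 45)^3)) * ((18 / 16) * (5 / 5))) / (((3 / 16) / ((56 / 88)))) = -315 / 836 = -0.38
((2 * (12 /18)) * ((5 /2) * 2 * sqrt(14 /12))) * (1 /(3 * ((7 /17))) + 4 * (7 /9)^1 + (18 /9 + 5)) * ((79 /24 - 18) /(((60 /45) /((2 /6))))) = -75895 * sqrt(42) /1701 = -289.16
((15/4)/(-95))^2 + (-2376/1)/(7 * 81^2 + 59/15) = -49913991/994864016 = -0.05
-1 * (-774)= 774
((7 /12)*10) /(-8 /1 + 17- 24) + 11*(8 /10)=757 /90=8.41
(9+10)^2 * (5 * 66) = 119130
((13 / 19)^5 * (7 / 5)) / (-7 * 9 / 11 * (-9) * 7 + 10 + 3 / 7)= 200126927 / 353908830070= 0.00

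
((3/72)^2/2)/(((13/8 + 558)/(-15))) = -5/214896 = -0.00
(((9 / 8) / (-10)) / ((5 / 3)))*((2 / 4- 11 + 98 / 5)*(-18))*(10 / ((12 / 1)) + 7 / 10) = 169533 / 10000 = 16.95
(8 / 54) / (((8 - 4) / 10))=10 / 27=0.37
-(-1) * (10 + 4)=14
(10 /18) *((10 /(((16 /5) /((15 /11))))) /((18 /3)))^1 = 625 /1584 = 0.39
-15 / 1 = -15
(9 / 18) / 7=1 / 14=0.07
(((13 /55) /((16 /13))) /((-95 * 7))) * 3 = -507 /585200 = -0.00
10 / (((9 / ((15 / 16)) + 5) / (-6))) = -300 / 73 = -4.11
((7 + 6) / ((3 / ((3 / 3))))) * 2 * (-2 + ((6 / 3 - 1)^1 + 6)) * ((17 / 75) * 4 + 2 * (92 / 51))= 195.63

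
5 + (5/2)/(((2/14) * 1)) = 45/2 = 22.50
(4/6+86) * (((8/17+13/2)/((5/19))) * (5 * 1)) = 195130/17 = 11478.24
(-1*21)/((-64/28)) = 147/16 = 9.19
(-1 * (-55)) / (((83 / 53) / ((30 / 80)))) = 8745 / 664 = 13.17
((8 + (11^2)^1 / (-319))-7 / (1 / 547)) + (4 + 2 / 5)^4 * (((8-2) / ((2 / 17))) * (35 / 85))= 4049.62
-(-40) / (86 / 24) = 480 / 43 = 11.16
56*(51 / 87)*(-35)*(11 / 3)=-366520 / 87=-4212.87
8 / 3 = 2.67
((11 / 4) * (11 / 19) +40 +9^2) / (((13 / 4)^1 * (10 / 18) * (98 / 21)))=35937 / 2470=14.55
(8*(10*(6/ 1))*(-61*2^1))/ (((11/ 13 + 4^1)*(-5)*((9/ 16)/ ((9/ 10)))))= 406016/ 105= 3866.82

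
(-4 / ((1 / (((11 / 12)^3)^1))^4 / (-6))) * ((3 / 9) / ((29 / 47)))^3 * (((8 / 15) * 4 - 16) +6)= -19224621912021958597 / 1834774654211850240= -10.48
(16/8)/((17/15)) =30/17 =1.76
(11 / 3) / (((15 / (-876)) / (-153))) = 163812 / 5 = 32762.40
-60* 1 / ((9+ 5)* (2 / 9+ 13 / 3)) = -270 / 287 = -0.94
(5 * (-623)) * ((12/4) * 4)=-37380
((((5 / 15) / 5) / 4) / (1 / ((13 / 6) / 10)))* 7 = 91 / 3600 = 0.03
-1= -1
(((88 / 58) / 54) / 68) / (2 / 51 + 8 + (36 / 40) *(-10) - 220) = -11 / 5882418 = -0.00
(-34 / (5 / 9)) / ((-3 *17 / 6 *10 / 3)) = 54 / 25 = 2.16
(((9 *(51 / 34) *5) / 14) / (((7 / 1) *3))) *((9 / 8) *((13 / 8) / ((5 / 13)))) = 13689 / 12544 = 1.09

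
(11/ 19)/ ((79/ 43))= 473/ 1501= 0.32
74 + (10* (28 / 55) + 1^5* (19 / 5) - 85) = -116 / 55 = -2.11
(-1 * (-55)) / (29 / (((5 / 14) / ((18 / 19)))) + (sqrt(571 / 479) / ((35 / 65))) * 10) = 0.57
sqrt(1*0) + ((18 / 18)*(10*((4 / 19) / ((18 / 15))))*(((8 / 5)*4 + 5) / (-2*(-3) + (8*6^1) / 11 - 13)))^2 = 57.55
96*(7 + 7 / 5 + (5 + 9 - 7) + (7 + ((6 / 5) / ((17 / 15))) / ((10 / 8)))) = 189696 / 85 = 2231.72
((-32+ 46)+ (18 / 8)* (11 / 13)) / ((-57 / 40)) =-8270 / 741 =-11.16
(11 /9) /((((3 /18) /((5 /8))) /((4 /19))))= 0.96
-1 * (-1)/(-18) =-1/18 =-0.06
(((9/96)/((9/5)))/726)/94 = 5/6551424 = 0.00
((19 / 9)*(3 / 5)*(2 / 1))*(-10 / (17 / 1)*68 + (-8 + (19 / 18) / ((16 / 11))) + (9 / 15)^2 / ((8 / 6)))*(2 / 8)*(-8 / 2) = 6430189 / 54000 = 119.08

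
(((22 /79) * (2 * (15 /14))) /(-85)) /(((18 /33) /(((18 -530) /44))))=0.15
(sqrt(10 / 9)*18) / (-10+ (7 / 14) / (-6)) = -72*sqrt(10) / 121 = -1.88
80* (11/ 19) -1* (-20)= 1260/ 19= 66.32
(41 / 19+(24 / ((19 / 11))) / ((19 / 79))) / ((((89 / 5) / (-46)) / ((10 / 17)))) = -49760500 / 546193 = -91.10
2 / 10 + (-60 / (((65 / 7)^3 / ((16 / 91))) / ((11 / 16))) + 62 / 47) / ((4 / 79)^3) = 10838581168023 / 1073893600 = 10092.79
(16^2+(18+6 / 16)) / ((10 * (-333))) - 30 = -160279 / 5328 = -30.08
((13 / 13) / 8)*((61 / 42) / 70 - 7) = -20519 / 23520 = -0.87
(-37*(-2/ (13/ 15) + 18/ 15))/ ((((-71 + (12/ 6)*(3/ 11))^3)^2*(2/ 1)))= 2359719252/ 14083920718994140625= 0.00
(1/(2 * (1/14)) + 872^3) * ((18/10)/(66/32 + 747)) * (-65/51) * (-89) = 2454894295152/13583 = 180732849.53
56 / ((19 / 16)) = 896 / 19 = 47.16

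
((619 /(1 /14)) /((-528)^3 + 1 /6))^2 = 55175184 /15918786384926929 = 0.00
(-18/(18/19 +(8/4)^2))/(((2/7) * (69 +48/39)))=-15561/85822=-0.18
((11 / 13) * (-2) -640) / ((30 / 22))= -470.57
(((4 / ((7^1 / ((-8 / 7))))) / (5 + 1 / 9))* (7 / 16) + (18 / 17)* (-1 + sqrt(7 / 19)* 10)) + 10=180* sqrt(133) / 323 + 24319 / 2737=15.31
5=5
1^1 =1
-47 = -47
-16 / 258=-8 / 129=-0.06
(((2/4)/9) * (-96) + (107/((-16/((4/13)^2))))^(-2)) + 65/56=-3227501/1923432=-1.68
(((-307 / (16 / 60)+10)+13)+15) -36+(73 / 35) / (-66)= -5309681 / 4620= -1149.28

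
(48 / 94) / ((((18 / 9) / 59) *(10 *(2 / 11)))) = 1947 / 235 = 8.29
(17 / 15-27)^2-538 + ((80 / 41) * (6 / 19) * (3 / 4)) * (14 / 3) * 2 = 135.40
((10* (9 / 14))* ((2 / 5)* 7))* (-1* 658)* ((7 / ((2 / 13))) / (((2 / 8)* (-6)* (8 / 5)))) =449085 / 2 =224542.50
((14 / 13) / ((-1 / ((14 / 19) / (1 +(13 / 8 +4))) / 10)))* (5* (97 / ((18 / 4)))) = -15209600 / 117819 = -129.09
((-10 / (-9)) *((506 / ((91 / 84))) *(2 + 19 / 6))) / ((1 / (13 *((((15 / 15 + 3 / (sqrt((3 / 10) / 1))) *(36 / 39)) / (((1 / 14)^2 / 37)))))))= 9100389760 / 39 + 9100389760 *sqrt(30) / 39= 1511417366.57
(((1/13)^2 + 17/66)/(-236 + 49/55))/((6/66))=-161645/13112034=-0.01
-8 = -8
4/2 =2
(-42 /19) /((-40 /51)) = 1071 /380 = 2.82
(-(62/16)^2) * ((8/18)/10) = -961/1440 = -0.67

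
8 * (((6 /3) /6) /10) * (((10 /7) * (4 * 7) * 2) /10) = 32 /15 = 2.13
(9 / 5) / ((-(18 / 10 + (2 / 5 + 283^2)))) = -9 / 400456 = -0.00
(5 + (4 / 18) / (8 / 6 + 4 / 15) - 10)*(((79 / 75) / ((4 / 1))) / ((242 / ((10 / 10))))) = -553 / 104544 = -0.01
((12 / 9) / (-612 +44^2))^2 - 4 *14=-55218743 / 986049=-56.00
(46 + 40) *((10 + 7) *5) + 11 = 7321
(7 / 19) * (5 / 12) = 0.15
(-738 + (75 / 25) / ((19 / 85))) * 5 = -3622.89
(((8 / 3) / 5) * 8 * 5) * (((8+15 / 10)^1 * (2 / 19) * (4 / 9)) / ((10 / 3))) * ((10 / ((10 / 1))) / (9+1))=64 / 225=0.28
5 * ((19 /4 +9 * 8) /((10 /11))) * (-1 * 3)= -10131 /8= -1266.38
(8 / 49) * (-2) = -16 / 49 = -0.33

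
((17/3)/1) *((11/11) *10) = 170/3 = 56.67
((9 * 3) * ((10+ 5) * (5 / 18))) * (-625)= -140625 / 2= -70312.50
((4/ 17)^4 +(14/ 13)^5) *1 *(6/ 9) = 30009766208/ 31010762653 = 0.97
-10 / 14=-5 / 7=-0.71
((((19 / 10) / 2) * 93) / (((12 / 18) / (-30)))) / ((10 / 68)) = -270351 / 10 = -27035.10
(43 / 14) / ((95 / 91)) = 559 / 190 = 2.94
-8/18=-4/9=-0.44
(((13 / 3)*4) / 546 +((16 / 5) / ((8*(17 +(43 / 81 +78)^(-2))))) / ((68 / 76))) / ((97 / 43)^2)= 28237402294169 / 2475590246485965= 0.01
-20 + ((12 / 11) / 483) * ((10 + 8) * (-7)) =-5132 / 253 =-20.28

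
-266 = -266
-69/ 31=-2.23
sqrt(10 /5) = sqrt(2) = 1.41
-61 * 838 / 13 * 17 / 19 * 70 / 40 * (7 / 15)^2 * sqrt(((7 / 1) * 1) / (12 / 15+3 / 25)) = -149034529 * sqrt(161) / 511290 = -3698.56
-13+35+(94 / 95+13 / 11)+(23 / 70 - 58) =-33.50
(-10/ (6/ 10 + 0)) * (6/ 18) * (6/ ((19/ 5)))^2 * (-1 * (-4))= -20000/ 361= -55.40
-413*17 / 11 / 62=-7021 / 682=-10.29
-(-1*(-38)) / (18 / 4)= -76 / 9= -8.44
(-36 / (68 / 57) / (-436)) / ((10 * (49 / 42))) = 1539 / 259420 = 0.01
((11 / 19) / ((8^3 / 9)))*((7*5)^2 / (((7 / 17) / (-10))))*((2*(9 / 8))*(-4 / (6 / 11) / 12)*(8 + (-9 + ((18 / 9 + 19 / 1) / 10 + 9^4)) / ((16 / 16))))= 212597275275 / 77824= 2731770.09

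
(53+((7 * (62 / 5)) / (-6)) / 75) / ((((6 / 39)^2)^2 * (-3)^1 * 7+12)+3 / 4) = 6787007552 / 1637175375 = 4.15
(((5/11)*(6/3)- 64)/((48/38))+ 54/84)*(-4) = 45557/231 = 197.22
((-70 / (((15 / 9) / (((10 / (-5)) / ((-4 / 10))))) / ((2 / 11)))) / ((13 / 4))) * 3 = -5040 / 143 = -35.24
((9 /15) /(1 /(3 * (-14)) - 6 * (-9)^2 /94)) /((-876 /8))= 3948 /3742345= 0.00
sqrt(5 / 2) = sqrt(10) / 2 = 1.58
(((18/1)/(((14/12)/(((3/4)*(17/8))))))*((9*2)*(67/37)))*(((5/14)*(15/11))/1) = 62274825/159544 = 390.33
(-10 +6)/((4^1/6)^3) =-13.50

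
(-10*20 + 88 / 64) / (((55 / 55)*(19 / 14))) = -146.36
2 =2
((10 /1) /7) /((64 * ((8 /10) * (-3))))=-25 /2688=-0.01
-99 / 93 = -33 / 31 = -1.06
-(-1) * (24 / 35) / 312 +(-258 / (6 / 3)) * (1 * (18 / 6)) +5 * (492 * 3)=3181816 / 455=6993.00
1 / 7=0.14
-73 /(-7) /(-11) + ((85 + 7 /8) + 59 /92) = 1212331 /14168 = 85.57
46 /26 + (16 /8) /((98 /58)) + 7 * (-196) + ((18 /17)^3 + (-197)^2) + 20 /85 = 117175816606 /3129581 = 37441.38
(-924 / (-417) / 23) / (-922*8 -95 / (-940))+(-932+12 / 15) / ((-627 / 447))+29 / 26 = 80097152948213977 / 120449522145810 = 664.99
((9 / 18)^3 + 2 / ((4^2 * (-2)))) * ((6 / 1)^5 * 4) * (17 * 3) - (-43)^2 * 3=93597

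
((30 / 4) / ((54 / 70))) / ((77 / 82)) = 1025 / 99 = 10.35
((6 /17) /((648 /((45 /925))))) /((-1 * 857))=-1 /32343180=-0.00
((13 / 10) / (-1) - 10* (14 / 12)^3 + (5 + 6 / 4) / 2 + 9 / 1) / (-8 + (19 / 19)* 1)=0.70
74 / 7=10.57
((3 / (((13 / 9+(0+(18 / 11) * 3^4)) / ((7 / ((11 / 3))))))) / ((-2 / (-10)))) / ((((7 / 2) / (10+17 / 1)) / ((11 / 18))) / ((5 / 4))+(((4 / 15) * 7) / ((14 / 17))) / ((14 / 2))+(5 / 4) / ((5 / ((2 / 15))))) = 0.41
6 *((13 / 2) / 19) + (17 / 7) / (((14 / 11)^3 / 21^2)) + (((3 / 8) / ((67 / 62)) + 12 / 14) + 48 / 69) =6007827023 / 11477368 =523.45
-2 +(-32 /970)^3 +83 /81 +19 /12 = 22473245521 /36963256500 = 0.61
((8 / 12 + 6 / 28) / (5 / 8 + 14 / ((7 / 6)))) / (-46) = -0.00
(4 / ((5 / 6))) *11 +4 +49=529 / 5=105.80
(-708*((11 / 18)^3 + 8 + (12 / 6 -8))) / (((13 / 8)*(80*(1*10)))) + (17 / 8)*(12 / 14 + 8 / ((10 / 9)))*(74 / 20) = 34350202 / 552825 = 62.14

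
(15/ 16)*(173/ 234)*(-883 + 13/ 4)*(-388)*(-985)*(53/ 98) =-5138045595825/ 40768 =-126031338.20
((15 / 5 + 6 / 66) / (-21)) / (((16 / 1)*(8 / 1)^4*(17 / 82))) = -41 / 3784704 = -0.00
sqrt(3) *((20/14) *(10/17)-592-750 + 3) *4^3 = -10191424 *sqrt(3)/119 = -148336.67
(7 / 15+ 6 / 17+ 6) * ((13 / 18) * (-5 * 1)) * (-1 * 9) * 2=22607 / 51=443.27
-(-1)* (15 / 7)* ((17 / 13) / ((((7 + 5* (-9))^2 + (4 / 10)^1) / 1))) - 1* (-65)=42719405 / 657202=65.00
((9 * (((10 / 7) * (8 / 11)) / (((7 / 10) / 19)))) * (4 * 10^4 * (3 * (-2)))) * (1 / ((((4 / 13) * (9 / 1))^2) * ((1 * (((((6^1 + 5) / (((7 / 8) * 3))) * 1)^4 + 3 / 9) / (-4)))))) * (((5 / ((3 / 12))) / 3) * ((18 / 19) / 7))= 61326720000000 / 660377993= 92866.09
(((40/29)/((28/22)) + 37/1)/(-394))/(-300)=2577/7998200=0.00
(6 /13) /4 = 3 /26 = 0.12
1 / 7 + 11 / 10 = 87 / 70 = 1.24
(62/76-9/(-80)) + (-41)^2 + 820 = 3802931/1520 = 2501.93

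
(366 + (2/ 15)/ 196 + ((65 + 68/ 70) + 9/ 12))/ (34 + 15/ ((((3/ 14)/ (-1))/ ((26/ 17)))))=-21627451/ 3651480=-5.92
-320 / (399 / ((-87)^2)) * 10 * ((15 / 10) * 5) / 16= -3784500 / 133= -28454.89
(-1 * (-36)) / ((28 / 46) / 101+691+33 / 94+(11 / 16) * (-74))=31444128 / 559427801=0.06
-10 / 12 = -5 / 6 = -0.83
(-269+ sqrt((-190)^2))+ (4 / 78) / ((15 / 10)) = -9239 / 117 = -78.97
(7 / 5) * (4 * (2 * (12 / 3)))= 224 / 5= 44.80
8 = 8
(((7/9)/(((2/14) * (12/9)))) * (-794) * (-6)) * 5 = 97265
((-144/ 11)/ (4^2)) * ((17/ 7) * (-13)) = 1989/ 77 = 25.83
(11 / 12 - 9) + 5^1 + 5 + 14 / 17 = 559 / 204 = 2.74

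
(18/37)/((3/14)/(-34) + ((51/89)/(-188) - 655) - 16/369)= -6612469668/8903672152855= -0.00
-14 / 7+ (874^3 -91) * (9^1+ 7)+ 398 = 10682040924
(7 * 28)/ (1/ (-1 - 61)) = -12152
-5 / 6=-0.83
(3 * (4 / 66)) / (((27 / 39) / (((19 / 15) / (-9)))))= -494 / 13365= -0.04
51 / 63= 17 / 21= 0.81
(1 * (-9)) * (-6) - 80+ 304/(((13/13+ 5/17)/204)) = 526850/11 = 47895.45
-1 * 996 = -996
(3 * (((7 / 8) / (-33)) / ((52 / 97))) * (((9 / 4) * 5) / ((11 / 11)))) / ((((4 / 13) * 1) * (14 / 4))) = -4365 / 2816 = -1.55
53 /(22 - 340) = -1 /6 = -0.17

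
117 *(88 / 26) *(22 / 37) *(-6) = -52272 / 37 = -1412.76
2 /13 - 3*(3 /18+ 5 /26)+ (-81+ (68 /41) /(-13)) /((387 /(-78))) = 1060798 /68757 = 15.43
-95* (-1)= 95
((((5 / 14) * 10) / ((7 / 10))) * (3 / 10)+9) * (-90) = -46440 / 49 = -947.76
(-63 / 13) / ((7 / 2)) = -18 / 13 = -1.38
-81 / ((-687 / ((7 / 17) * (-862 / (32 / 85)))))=-407295 / 3664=-111.16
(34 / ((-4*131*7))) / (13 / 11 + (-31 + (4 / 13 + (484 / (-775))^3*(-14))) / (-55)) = -5657962578125 / 1024155888228648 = -0.01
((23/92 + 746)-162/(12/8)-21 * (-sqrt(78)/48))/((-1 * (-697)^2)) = -2553/1943236-7 * sqrt(78)/7772944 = -0.00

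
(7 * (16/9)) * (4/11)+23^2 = 52819/99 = 533.53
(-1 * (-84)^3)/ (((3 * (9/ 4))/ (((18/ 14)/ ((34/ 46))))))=2596608/ 17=152741.65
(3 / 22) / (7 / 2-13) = -3 / 209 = -0.01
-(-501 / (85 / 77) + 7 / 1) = 37982 / 85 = 446.85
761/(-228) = -761/228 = -3.34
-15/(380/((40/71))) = -30/1349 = -0.02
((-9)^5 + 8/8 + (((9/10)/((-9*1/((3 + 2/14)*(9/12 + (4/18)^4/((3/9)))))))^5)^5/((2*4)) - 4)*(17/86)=-3801402700914545961617340505186210975599023409174253252209053733845846547610003875187029963213498383679816083647878146774948447/325655785208899586704152401537566399022899613669037716688224030678123106153209946698655846652520234430713930186576980082688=-11673.07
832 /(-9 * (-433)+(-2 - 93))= 0.22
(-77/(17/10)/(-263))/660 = 7/26826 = 0.00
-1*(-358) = 358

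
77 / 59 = 1.31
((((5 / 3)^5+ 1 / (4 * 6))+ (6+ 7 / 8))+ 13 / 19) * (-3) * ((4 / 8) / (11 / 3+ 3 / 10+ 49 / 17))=-32119205 / 7167636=-4.48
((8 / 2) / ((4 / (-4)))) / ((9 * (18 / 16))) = -32 / 81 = -0.40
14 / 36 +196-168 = 511 / 18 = 28.39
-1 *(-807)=807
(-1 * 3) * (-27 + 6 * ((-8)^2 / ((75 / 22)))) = -6423 / 25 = -256.92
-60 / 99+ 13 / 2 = 389 / 66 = 5.89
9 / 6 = 3 / 2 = 1.50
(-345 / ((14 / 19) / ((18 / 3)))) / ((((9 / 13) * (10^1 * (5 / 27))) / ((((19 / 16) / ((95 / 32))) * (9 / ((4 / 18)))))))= -12424347 / 350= -35498.13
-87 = -87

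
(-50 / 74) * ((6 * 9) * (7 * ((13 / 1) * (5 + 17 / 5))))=-27890.27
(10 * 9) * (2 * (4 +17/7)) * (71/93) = 191700/217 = 883.41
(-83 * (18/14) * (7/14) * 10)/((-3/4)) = 4980/7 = 711.43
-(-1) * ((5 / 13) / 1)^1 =5 / 13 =0.38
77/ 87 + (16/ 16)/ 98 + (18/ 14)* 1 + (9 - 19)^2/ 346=3643235/ 1474998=2.47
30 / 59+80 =4750 / 59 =80.51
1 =1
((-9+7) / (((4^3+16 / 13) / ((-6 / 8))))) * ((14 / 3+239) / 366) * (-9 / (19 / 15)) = -0.11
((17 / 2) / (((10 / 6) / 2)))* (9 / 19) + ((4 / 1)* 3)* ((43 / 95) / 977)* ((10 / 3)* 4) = 455323 / 92815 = 4.91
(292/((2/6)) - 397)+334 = 813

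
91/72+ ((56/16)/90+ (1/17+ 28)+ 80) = 669293/6120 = 109.36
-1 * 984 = -984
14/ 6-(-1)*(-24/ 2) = -29/ 3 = -9.67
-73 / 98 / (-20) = 73 / 1960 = 0.04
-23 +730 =707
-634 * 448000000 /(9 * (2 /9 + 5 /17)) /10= -482854400000 /79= -6112081012.66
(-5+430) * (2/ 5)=170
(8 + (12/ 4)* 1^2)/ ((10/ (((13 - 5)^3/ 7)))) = 2816/ 35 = 80.46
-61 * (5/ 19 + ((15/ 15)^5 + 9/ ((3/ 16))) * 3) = -170678/ 19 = -8983.05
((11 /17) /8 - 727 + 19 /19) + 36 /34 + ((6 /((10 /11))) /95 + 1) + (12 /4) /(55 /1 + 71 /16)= -14820899579 /20478200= -723.74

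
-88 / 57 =-1.54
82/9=9.11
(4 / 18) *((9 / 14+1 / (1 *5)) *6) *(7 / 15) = 118 / 225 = 0.52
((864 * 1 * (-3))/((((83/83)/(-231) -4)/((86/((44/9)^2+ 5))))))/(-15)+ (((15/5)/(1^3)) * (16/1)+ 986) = 9804945106/10827125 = 905.59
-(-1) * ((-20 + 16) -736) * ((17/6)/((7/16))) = -100640/21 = -4792.38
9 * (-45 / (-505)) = 81 / 101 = 0.80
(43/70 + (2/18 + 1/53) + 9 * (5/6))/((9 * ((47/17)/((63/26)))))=1169923/1457235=0.80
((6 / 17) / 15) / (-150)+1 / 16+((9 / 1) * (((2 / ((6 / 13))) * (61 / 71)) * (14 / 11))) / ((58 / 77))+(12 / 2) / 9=57.34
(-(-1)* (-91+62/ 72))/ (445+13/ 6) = -3245/ 16098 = -0.20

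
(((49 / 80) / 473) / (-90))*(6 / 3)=-49 / 1702800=-0.00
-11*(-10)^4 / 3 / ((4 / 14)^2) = -1347500 / 3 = -449166.67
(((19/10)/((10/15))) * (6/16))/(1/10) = 171/16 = 10.69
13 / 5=2.60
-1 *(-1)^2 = -1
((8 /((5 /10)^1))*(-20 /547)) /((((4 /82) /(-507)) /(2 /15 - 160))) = -531703744 /547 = -972036.10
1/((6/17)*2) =17/12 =1.42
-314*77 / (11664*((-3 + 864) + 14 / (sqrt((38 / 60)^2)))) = -32813 / 13979304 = -0.00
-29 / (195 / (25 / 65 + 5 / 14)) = -261 / 2366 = -0.11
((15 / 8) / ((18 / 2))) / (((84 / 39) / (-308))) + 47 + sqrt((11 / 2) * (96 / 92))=2 * sqrt(759) / 23 + 413 / 24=19.60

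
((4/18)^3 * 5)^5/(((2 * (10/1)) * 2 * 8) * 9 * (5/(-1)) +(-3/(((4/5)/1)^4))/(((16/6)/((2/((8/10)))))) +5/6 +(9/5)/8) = -2097152000000/60744256367090161751433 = -0.00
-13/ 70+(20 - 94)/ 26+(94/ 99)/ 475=-25931287/ 8558550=-3.03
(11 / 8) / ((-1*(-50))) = 11 / 400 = 0.03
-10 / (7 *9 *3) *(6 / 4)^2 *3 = -5 / 14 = -0.36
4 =4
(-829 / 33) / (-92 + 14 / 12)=1658 / 5995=0.28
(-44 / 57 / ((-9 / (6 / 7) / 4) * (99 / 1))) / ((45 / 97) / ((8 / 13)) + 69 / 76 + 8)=0.00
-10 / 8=-5 / 4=-1.25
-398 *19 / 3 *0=0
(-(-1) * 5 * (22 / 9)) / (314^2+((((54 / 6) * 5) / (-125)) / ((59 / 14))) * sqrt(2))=567875 * sqrt(2) / 5287405781694562+2949483934375 / 23793326017625529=0.00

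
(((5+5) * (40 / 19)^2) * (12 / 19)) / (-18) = -1.56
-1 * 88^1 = -88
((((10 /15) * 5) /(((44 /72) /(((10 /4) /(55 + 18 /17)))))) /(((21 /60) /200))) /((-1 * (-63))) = 3400000 /1541001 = 2.21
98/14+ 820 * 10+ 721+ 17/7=62513/7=8930.43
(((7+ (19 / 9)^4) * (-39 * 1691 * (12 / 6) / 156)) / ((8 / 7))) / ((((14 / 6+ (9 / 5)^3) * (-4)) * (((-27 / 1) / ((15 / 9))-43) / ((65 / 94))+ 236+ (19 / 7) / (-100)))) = 74159581803125 / 18325644669828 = 4.05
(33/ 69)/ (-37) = -0.01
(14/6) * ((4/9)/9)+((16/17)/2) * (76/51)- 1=-12887/70227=-0.18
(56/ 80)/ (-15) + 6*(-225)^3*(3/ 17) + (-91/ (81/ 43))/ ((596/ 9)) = -27494692394411/ 2279700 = -12060662.54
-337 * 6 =-2022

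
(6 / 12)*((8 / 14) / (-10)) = -1 / 35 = -0.03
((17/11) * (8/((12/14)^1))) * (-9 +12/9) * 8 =-87584/99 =-884.69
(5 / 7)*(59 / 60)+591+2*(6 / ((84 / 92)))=50807 / 84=604.85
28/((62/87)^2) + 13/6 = 330391/5766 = 57.30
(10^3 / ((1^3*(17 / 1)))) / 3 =1000 / 51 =19.61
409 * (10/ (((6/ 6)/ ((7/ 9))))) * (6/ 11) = 57260/ 33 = 1735.15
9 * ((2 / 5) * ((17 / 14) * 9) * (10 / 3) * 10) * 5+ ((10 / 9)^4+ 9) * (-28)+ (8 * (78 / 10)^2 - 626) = 7030489586 / 1148175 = 6123.19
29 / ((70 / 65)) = 377 / 14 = 26.93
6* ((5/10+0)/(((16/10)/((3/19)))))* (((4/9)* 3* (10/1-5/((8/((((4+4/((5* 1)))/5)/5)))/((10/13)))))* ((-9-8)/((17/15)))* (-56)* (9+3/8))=7607250/247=30798.58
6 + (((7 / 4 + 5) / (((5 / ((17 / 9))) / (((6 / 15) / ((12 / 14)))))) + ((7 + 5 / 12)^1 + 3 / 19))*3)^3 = 15590802315739 / 857375000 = 18184.34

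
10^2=100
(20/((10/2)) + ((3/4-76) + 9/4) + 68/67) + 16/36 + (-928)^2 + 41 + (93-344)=519126595/603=860906.46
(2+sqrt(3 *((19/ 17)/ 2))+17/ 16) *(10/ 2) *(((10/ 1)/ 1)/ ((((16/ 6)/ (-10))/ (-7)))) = 2625 *sqrt(1938)/ 68+128625/ 32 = 5718.94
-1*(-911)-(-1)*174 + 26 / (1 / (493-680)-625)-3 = 63227485 / 58438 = 1081.96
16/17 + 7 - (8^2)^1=-953/17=-56.06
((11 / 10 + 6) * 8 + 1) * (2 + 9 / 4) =4913 / 20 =245.65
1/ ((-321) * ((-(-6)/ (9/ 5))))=-1/ 1070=-0.00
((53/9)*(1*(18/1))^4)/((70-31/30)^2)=556372800/4280761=129.97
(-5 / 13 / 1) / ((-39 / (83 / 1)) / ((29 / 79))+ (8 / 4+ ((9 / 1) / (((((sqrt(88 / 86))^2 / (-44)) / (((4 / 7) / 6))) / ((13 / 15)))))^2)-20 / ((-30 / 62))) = -0.00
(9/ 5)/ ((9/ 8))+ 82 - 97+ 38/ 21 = -1217/ 105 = -11.59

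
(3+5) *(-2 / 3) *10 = -53.33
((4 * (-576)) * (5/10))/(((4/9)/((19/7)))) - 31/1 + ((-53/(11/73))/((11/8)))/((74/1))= -221563137/31339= -7069.89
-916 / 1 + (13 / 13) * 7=-909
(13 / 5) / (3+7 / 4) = 52 / 95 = 0.55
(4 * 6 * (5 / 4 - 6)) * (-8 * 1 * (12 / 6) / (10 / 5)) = 912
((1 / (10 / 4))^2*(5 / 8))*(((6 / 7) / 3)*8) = 0.23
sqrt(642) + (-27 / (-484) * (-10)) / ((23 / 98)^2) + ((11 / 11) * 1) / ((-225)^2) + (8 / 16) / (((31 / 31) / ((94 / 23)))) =-26196804116 / 3240455625 + sqrt(642) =17.25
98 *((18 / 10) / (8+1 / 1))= 98 / 5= 19.60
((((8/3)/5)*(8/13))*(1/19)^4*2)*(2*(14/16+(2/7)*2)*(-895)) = -154656/11859211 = -0.01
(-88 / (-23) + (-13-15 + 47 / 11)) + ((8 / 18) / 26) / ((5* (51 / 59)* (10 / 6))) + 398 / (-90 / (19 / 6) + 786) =-584699385904 / 30180439575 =-19.37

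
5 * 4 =20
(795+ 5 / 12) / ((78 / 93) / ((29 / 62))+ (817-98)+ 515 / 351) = 1.10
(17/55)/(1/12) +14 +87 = 5759/55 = 104.71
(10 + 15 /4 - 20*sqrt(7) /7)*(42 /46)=1155 /92 - 60*sqrt(7) /23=5.65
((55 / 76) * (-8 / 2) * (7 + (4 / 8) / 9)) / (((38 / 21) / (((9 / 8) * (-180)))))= 6600825 / 2888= 2285.60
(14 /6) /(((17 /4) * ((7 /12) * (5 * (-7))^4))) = 16 /25510625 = 0.00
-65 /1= -65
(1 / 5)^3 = 1 / 125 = 0.01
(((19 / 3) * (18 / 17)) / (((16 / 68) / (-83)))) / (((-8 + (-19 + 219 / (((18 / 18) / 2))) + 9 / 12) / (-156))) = 164008 / 183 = 896.22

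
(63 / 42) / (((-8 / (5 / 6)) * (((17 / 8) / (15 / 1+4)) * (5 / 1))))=-19 / 68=-0.28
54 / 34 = 27 / 17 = 1.59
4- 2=2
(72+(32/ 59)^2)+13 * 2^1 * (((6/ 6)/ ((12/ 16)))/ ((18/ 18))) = 1116992/ 10443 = 106.96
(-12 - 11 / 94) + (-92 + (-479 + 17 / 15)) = -581.98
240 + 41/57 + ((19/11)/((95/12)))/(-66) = 8301091/34485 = 240.72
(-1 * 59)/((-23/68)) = 4012/23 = 174.43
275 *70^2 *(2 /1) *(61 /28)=5871250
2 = 2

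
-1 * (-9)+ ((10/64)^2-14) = -5095/1024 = -4.98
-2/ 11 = -0.18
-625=-625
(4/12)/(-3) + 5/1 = 44/9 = 4.89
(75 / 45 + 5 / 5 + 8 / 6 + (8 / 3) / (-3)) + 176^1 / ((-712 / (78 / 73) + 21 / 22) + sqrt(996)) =8330046734236 / 2926917013905 - 259129728 * sqrt(249) / 325213001545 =2.83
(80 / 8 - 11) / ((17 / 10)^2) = -0.35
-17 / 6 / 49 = -17 / 294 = -0.06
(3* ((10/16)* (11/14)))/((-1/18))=-1485/56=-26.52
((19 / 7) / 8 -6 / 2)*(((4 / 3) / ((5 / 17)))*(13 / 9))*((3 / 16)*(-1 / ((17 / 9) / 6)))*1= 10.38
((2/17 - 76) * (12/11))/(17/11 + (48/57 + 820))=-98040/973981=-0.10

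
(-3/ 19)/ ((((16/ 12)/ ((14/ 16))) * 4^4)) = -63/ 155648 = -0.00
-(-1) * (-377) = -377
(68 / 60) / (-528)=-17 / 7920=-0.00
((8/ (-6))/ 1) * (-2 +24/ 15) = 8/ 15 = 0.53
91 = 91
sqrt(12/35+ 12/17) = 4 * sqrt(23205)/595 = 1.02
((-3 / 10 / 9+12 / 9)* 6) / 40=39 / 200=0.20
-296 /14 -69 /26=-4331 /182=-23.80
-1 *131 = -131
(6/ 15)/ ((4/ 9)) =9/ 10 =0.90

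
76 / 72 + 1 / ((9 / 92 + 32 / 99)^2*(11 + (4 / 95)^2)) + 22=359129625953 / 15237861678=23.57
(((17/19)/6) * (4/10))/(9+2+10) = 17/5985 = 0.00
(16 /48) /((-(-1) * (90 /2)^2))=1 /6075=0.00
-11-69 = -80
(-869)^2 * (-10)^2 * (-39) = -2945127900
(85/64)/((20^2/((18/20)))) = 153/51200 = 0.00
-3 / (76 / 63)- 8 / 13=-3.10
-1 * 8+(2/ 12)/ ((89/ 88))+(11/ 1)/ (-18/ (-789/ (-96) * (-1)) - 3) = -406009/ 18957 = -21.42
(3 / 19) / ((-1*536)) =-0.00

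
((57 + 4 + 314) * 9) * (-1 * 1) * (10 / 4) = -16875 / 2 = -8437.50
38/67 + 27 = 1847/67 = 27.57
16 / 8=2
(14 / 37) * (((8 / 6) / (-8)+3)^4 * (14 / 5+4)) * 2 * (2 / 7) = 1419857 / 14985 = 94.75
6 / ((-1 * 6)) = -1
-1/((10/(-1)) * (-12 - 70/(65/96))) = -0.00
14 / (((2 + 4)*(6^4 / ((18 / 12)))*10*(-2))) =-7 / 51840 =-0.00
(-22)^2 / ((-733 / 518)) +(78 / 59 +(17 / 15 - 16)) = -230666591 / 648705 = -355.58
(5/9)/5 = 1/9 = 0.11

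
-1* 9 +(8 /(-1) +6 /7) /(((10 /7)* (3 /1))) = -32 /3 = -10.67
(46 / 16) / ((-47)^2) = 0.00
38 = 38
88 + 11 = 99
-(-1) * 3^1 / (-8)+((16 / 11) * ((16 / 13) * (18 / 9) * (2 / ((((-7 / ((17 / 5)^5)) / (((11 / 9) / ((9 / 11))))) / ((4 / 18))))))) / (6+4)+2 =-114471044609 / 8292375000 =-13.80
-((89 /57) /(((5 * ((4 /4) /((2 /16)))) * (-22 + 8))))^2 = -7921 /1018886400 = -0.00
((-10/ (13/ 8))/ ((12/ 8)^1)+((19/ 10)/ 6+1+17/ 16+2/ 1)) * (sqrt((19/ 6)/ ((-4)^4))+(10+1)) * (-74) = -351241/ 1560 - 31931 * sqrt(114)/ 149760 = -227.43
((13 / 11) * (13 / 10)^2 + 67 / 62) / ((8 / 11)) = 104957 / 24800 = 4.23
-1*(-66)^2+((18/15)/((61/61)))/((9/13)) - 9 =-65449/15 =-4363.27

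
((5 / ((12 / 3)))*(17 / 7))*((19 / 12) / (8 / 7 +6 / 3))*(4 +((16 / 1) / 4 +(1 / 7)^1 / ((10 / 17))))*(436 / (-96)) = -20314439 / 354816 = -57.25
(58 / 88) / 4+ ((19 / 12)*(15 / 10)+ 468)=82815 / 176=470.54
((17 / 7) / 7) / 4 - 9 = -1747 / 196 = -8.91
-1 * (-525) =525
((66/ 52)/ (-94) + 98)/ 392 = 239479/ 958048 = 0.25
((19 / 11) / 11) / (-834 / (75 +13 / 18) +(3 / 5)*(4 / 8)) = -258970 / 17669751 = -0.01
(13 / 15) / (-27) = -13 / 405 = -0.03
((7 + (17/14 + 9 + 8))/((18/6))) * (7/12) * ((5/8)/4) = 1765/2304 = 0.77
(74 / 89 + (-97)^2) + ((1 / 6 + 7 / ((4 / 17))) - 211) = 9856303 / 1068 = 9228.75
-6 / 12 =-1 / 2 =-0.50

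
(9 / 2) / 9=1 / 2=0.50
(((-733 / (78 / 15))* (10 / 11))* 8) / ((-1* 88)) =18325 / 1573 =11.65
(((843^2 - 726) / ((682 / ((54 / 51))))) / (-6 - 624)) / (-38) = 709923 / 15420020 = 0.05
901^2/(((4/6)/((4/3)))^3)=6494408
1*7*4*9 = 252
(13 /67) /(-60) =-13 /4020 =-0.00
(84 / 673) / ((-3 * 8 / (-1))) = 7 / 1346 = 0.01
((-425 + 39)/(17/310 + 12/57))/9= -2273540/14067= -161.62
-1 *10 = -10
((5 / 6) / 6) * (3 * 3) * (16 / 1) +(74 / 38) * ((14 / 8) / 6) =9379 / 456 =20.57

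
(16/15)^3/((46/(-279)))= -63488/8625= -7.36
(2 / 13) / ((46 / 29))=29 / 299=0.10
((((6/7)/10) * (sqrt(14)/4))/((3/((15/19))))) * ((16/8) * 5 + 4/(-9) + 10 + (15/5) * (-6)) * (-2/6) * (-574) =6.28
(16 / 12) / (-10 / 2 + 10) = 4 / 15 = 0.27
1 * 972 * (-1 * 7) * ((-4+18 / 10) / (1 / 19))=1422036 / 5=284407.20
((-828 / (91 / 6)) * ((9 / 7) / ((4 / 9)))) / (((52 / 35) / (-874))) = 109907685 / 1183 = 92905.90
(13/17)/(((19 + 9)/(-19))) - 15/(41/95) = -688427/19516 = -35.28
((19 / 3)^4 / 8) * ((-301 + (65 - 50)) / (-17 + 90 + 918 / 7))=-130451321 / 462996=-281.75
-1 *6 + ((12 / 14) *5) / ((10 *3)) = -41 / 7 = -5.86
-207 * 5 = -1035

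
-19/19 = -1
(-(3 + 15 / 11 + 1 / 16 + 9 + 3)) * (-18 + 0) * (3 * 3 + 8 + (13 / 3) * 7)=615783 / 44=13995.07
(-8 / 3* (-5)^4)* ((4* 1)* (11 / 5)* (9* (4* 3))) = -1584000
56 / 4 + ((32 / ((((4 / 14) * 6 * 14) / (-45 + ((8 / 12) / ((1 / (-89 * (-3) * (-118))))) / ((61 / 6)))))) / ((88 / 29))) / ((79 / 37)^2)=-1586830115 / 8375422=-189.46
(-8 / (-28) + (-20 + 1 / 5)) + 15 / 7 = -608 / 35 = -17.37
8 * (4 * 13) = 416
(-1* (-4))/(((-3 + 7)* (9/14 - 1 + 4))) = 14/51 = 0.27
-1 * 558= -558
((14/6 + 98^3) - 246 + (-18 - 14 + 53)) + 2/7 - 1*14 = 19760068/21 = 940955.62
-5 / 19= -0.26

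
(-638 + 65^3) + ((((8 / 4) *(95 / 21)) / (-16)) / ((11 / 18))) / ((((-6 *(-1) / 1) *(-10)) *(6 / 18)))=337552041 / 1232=273987.05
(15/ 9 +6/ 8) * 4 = 29/ 3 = 9.67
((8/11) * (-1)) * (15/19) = -120/209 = -0.57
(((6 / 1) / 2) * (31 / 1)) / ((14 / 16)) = 744 / 7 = 106.29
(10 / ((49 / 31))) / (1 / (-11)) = -3410 / 49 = -69.59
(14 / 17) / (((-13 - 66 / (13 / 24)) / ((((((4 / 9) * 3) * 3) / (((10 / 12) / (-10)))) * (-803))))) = -7015008 / 29801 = -235.40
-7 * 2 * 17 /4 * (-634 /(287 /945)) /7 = 727515 /41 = 17744.27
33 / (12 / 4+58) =33 / 61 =0.54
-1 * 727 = -727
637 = 637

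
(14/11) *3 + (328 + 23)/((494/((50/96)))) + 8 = 81515/6688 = 12.19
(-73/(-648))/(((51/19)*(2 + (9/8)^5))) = 5681152/514660635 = 0.01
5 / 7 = 0.71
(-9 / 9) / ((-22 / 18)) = 9 / 11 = 0.82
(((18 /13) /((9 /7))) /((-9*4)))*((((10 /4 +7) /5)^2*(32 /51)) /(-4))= 2527 /149175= 0.02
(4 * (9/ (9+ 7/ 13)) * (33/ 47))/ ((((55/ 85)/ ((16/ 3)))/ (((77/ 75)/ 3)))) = 272272/ 36425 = 7.47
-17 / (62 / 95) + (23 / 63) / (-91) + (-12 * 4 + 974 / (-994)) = -1893564545 / 25236666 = -75.03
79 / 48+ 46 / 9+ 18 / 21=7675 / 1008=7.61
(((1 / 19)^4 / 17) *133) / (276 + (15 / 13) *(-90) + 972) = 91 / 1734353022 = 0.00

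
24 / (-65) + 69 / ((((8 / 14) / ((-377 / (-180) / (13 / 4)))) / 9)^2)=36962553 / 5200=7108.18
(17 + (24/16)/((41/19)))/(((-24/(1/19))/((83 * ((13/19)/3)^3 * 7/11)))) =-1852139107/76172103216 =-0.02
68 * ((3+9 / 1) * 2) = 1632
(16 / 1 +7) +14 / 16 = 191 / 8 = 23.88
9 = 9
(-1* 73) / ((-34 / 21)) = 1533 / 34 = 45.09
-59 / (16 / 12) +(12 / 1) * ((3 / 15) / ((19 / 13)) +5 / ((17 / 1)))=-252447 / 6460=-39.08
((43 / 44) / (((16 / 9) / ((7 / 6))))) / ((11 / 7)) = 6321 / 15488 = 0.41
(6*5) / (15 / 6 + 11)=20 / 9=2.22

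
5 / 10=1 / 2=0.50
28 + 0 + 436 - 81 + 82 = 465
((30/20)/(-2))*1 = -3/4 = -0.75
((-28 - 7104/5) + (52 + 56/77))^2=5895782656/3025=1949019.06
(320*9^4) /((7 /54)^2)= 6122200320 /49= 124942863.67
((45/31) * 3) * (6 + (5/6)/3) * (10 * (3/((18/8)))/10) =1130/31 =36.45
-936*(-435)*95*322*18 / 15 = 14946029280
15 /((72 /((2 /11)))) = 5 /132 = 0.04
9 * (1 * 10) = 90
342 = 342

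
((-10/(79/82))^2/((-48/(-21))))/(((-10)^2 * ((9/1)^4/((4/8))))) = 11767/327577608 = 0.00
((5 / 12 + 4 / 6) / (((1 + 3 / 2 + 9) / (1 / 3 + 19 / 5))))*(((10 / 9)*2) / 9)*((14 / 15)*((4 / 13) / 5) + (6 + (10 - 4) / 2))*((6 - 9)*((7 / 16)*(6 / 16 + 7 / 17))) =-205046989 / 228031200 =-0.90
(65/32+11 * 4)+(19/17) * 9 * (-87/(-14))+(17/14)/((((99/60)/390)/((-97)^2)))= 16160472587/5984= 2700613.73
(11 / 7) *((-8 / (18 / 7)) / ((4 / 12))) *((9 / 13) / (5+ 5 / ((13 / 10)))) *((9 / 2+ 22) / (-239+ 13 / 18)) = 62964 / 493235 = 0.13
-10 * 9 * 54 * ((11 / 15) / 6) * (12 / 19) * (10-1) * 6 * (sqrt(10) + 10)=-3849120 / 19-384912 * sqrt(10) / 19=-266648.35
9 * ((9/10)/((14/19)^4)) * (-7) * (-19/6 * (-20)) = -66854673/5488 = -12181.97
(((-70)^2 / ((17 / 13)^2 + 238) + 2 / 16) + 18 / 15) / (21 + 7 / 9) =317439747 / 317606240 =1.00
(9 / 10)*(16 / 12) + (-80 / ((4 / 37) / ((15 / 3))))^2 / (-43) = -318370.89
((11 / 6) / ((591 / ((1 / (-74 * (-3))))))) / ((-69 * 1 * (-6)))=11 / 325905768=0.00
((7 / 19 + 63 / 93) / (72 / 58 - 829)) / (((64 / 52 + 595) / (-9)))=2090088 / 109590962695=0.00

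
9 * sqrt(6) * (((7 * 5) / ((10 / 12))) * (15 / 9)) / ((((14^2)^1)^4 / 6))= 135 * sqrt(6) / 52706752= 0.00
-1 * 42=-42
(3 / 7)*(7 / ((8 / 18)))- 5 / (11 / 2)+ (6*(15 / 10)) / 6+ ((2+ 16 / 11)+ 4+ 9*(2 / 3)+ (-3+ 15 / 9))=2569 / 132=19.46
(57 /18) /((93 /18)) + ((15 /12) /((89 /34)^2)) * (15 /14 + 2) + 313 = 1080037653 /3437714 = 314.17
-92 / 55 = -1.67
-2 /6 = -1 /3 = -0.33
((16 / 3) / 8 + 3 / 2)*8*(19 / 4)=247 / 3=82.33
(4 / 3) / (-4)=-1 / 3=-0.33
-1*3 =-3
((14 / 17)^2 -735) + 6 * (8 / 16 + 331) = 1254.68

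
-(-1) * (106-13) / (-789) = -0.12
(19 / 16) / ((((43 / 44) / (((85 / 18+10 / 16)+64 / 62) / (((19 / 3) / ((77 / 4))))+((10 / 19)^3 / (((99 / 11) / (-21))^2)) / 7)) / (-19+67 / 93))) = -5583578999075 / 12888808992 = -433.21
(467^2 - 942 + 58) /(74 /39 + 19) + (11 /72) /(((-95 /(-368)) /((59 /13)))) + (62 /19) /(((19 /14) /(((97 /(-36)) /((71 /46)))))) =8466451459411 /814681335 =10392.35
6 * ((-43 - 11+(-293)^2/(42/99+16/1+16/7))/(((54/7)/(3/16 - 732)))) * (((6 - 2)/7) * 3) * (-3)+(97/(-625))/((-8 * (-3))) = 107563983828377/8103750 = 13273359.10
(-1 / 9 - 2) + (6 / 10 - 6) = -7.51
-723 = -723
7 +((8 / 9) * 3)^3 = 701 / 27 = 25.96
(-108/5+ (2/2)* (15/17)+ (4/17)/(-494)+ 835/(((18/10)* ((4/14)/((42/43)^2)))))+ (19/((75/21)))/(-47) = 13940684854612/9122642425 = 1528.14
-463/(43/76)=-35188/43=-818.33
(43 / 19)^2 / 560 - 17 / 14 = -243631 / 202160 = -1.21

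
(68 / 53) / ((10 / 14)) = 476 / 265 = 1.80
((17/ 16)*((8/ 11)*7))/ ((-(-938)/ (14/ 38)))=119/ 56012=0.00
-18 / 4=-9 / 2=-4.50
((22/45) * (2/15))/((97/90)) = 88/1455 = 0.06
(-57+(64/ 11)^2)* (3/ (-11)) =8403/ 1331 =6.31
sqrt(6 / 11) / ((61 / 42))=42 * sqrt(66) / 671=0.51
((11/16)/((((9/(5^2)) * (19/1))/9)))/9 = 275/2736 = 0.10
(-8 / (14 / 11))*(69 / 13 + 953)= -548152 / 91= -6023.65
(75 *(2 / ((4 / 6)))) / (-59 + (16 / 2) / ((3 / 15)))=-11.84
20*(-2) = -40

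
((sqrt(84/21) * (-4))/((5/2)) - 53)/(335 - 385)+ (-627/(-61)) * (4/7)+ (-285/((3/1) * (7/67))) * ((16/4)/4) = -902.29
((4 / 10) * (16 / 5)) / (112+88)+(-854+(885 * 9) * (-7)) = -35380621 / 625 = -56608.99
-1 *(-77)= 77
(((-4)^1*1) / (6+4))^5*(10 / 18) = -32 / 5625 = -0.01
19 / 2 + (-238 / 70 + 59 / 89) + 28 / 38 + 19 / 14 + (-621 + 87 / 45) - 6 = -109411124 / 177555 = -616.21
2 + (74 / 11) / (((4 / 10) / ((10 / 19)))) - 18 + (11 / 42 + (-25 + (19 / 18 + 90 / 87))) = -11377540 / 381843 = -29.80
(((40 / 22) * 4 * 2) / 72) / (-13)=-20 / 1287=-0.02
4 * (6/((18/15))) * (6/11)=120/11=10.91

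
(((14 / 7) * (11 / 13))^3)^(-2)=4826809 / 113379904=0.04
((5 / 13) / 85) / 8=1 / 1768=0.00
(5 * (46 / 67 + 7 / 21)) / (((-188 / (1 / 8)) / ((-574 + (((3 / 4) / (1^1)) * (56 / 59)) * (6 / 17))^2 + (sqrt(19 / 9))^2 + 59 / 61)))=-93178486476271375 / 83481089530032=-1116.16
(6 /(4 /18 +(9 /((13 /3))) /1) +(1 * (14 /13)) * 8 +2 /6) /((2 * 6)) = 0.96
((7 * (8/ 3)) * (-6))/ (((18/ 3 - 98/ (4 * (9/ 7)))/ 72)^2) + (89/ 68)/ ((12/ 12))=-12787040431/ 3755300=-3405.06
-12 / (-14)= 6 / 7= 0.86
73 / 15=4.87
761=761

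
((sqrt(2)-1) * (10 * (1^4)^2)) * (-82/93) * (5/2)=2050/93-2050 * sqrt(2)/93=-9.13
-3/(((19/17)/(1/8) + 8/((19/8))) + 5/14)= -4522/19093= -0.24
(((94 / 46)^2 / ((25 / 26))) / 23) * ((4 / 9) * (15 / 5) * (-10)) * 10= -918944 / 36501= -25.18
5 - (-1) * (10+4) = 19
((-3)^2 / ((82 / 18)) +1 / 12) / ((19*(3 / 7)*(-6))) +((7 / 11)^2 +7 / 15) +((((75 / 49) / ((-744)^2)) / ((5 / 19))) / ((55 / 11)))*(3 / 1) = 31810240416967 / 38349176120640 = 0.83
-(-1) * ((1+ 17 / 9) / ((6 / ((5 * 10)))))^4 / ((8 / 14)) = 312385937500 / 531441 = 587809.25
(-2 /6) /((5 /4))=-4 /15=-0.27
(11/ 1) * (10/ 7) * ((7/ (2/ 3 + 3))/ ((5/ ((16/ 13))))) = 96/ 13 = 7.38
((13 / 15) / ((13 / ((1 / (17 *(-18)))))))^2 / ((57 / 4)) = 1 / 300220425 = 0.00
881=881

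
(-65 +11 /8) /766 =-509 /6128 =-0.08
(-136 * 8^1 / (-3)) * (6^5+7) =8467904 / 3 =2822634.67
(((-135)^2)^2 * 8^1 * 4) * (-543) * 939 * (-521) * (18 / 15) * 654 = 2215884868362327312000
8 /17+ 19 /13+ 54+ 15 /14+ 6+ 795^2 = 1955680283 /3094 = 632088.00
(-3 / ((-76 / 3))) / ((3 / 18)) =0.71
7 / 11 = 0.64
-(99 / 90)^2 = -1.21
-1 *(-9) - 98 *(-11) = 1087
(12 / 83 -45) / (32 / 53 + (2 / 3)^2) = -1775871 / 41500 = -42.79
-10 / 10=-1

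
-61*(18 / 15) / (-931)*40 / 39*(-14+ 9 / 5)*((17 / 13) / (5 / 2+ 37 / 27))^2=-50172416064 / 446727115835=-0.11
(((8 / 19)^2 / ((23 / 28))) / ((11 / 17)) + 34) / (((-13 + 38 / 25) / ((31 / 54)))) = -405039025 / 235913139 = -1.72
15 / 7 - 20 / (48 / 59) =-1885 / 84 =-22.44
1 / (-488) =-1 / 488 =-0.00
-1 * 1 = -1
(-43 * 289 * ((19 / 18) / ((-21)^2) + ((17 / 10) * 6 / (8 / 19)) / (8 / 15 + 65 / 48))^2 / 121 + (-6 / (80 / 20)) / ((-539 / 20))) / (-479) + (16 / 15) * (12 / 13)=36.32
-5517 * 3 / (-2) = 16551 / 2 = 8275.50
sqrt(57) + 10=17.55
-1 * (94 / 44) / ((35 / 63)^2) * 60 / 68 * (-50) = 57105 / 187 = 305.37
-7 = -7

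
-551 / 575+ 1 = 24 / 575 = 0.04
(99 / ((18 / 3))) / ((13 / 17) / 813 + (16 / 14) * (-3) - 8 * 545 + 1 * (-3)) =-3192651 / 844877548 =-0.00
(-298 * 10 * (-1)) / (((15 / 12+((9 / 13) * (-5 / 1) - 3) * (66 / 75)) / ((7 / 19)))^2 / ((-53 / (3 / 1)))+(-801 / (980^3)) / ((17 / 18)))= -363.12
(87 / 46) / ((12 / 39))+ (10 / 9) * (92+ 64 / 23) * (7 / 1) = 1230979 / 1656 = 743.34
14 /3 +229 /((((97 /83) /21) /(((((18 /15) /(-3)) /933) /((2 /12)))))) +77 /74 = -163334591 /33485370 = -4.88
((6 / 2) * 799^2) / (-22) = -1915203 / 22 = -87054.68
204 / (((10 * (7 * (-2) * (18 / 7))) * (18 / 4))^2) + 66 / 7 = 14434319 / 1530900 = 9.43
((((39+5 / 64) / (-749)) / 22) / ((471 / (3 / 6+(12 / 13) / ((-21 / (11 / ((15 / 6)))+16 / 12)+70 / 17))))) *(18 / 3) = -0.00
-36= -36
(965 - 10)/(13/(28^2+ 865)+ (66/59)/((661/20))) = 61415430205/2683667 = 22884.89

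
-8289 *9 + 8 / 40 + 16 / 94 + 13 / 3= -52590389 / 705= -74596.30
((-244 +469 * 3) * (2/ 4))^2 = 1352569/ 4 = 338142.25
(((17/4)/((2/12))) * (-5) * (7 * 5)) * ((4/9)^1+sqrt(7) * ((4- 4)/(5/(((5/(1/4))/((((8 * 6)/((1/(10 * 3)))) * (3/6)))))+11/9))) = -5950/3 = -1983.33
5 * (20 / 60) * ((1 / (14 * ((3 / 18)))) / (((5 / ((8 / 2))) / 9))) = 36 / 7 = 5.14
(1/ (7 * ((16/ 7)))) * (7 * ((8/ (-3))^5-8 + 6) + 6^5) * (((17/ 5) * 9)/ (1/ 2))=2816543/ 108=26079.10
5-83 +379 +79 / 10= 3089 / 10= 308.90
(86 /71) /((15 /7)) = 602 /1065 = 0.57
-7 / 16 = -0.44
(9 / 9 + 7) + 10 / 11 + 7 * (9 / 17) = 2359 / 187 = 12.61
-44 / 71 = -0.62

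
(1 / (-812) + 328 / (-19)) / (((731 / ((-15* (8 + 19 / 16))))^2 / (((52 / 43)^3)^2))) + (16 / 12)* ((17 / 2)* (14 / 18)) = 346528242183114692582 / 50252867748132452253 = 6.90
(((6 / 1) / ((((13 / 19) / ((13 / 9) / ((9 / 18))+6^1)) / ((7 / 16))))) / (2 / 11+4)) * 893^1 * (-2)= -13064590 / 897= -14564.76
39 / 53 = 0.74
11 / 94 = 0.12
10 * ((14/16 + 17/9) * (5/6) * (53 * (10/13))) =1318375/1404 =939.01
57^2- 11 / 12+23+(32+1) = 39649 / 12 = 3304.08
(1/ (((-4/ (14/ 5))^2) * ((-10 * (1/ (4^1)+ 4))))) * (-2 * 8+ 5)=539/ 4250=0.13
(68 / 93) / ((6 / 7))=238 / 279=0.85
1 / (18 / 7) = 7 / 18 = 0.39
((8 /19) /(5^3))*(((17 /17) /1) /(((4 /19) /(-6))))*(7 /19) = -84 /2375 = -0.04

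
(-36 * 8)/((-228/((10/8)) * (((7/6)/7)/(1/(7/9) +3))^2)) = 972000/931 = 1044.04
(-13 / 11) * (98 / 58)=-637 / 319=-2.00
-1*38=-38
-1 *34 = -34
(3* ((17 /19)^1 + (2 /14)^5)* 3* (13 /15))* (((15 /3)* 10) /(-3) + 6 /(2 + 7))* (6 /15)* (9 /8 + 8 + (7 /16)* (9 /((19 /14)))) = -81483333984 /151683175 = -537.19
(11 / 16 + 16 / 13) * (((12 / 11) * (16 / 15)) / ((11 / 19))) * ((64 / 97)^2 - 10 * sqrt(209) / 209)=124207104 / 74001785 - 3192 * sqrt(209) / 17303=-0.99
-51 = -51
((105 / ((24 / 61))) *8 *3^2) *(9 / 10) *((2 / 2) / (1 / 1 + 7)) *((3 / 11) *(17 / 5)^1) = 1763937 / 880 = 2004.47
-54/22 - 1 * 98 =-1105/11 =-100.45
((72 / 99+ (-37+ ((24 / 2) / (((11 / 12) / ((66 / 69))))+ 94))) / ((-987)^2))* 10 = 25390 / 35209251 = 0.00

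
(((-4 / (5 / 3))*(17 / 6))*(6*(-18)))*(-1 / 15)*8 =-9792 / 25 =-391.68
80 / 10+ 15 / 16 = 143 / 16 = 8.94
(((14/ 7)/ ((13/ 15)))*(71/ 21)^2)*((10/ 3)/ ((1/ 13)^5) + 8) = 26738573020/ 819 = 32647830.31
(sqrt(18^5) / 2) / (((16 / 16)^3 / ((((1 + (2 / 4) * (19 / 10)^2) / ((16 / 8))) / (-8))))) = -136323 * sqrt(2) / 1600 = -120.49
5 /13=0.38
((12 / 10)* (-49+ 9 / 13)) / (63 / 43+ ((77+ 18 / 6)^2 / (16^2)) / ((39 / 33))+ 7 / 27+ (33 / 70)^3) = -300100852800 / 118980640141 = -2.52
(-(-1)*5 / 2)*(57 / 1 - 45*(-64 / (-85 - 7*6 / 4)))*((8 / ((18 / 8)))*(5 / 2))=341800 / 573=596.51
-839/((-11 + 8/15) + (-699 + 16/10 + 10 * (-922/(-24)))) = 8390/3237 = 2.59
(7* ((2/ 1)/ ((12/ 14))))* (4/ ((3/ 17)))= 3332/ 9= 370.22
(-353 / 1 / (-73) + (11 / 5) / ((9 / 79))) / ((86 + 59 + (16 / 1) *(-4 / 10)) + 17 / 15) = 39661 / 229512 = 0.17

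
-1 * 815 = -815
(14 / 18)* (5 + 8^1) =91 / 9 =10.11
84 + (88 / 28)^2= 4600 / 49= 93.88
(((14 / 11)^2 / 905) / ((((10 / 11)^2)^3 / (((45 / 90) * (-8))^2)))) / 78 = 717409 / 1102968750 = 0.00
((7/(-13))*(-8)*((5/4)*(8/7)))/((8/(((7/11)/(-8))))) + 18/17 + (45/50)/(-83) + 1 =8017617/4035460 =1.99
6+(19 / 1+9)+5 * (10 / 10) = 39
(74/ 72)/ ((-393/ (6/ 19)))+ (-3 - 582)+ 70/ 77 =-287853257/ 492822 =-584.09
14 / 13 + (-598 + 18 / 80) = -310283 / 520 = -596.70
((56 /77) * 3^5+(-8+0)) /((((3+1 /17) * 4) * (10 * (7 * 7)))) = 986 /35035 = 0.03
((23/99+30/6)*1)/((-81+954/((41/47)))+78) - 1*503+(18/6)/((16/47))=-35002249187/70828560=-494.18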